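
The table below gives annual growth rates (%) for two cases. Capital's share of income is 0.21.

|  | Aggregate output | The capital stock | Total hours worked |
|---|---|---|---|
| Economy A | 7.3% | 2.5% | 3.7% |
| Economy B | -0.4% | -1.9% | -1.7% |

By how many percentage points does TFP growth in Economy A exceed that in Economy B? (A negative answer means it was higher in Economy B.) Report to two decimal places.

Labor's share = 1 − 0.21 = 0.79.
Economy A: TFP = 7.3 − 0.525 − 2.923 = 3.852%.
Economy B: TFP = -0.4 + 0.399 + 1.343 = 1.342%.
Difference = 3.852 − (1.342) = 2.51 pp.

2.51 percentage points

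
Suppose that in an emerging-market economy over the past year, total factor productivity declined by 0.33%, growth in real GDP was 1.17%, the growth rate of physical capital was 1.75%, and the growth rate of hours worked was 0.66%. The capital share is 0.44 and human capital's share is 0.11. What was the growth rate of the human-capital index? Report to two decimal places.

3.94%

Labor's share = 1 − 0.44 − 0.11 = 0.45.
gY = gA + 0.44×1.75 + 0.45×0.66 + 0.11×g.
0.11×g = 1.17 + 0.33 − 1.067 = 0.433.
g = 0.433 / 0.11 = 3.9364%.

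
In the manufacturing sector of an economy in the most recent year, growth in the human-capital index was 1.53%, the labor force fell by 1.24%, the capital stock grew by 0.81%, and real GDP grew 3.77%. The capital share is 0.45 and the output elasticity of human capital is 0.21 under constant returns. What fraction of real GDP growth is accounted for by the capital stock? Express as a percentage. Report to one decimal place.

The capital stock contributed 0.45 × 0.81 = 0.3645 pp.
Share of growth = 0.3645 / 3.77 × 100 = 9.668%.

9.7%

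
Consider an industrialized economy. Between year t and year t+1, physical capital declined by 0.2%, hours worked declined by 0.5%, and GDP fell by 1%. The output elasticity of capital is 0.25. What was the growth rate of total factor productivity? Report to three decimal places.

-0.575%

Labor's share = 1 − 0.25 = 0.75.
Physical capital: 0.25 × (-0.2) = -0.05 pp.
Hours worked: 0.75 × (-0.5) = -0.375 pp.
TFP growth = -1 + 0.425 = -0.575%.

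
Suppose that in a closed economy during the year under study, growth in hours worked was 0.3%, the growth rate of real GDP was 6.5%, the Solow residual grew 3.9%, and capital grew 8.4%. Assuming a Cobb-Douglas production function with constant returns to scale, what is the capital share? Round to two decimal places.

0.28

gY = gA + α·gK + (1−α)·gL, so gY − gA − gL = α(gK − gL).
6.5 − 3.9 − 0.3 = α × (8.4 − 0.3).
2.3 = 8.1 α, so α = 0.284.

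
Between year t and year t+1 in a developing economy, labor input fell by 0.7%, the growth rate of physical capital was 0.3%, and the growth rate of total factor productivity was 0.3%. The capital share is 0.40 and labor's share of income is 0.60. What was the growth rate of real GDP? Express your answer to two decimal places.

Labor's share = 1 − 0.4 = 0.6.
Physical capital: 0.4 × 0.3 = 0.12 pp.
Labor input: 0.6 × (-0.7) = -0.42 pp.
Output growth = 0.3 + (-0.3) = 0%.

0.00%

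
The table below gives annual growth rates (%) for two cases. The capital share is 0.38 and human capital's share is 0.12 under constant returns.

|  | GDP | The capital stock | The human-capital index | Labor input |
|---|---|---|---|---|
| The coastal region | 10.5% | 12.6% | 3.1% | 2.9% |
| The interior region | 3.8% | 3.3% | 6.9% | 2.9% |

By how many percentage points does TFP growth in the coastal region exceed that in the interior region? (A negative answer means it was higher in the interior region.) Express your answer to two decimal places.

Labor's share = 1 − 0.38 − 0.12 = 0.5.
The coastal region: TFP = 10.5 − 4.788 − 0.372 − 1.45 = 3.89%.
The interior region: TFP = 3.8 − 1.254 − 0.828 − 1.45 = 0.268%.
Difference = 3.89 − (0.268) = 3.622 pp.

3.62 percentage points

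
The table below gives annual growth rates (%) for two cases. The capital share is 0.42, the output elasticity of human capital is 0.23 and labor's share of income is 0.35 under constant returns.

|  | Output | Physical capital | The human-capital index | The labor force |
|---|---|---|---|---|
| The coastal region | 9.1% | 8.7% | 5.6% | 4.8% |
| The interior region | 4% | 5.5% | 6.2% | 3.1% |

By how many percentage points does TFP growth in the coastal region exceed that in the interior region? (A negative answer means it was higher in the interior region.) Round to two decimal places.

Labor's share = 1 − 0.42 − 0.23 = 0.35.
The coastal region: TFP = 9.1 − 3.654 − 1.288 − 1.68 = 2.478%.
The interior region: TFP = 4 − 2.31 − 1.426 − 1.085 = -0.821%.
Difference = 2.478 − (-0.821) = 3.299 pp.

3.30 percentage points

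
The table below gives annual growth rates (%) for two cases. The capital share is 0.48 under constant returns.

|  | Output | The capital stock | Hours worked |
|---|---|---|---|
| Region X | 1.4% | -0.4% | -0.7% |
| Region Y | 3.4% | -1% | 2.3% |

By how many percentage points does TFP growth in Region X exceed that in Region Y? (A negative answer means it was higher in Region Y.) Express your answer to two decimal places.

-0.73 percentage points

Labor's share = 1 − 0.48 = 0.52.
Region X: TFP = 1.4 + 0.192 + 0.364 = 1.956%.
Region Y: TFP = 3.4 + 0.48 − 1.196 = 2.684%.
Difference = 1.956 − (2.684) = -0.728 pp.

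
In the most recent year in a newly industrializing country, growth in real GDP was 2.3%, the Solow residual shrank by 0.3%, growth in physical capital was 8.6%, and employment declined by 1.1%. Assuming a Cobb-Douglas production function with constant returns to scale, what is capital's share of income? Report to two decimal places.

gY = gA + α·gK + (1−α)·gL, so gY − gA − gL = α(gK − gL).
2.3 + 0.3 + 1.1 = α × (8.6 − (-1.1)).
3.7 = 9.7 α, so α = 0.3814.

Capital's share of income is 0.38.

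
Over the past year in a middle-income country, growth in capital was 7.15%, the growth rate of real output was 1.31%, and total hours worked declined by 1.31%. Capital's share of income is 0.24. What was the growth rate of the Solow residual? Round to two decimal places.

Labor's share = 1 − 0.24 = 0.76.
Capital: 0.24 × 7.15 = 1.716 pp.
Total hours worked: 0.76 × (-1.31) = -0.9956 pp.
TFP growth = 1.31 − 0.7204 = 0.5896%.

0.59%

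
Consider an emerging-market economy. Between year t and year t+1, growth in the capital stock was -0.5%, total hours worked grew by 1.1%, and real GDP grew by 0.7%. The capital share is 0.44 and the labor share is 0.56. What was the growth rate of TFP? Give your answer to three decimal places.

0.304%

Labor's share = 1 − 0.44 = 0.56.
The capital stock: 0.44 × (-0.5) = -0.22 pp.
Total hours worked: 0.56 × 1.1 = 0.616 pp.
TFP growth = 0.7 − 0.396 = 0.304%.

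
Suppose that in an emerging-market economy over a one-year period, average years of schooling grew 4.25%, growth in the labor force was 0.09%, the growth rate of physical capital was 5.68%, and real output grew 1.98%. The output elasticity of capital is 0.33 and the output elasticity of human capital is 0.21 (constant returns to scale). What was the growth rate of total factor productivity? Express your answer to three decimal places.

-0.828%

Labor's share = 1 − 0.33 − 0.21 = 0.46.
Physical capital: 0.33 × 5.68 = 1.8744 pp.
Average years of schooling: 0.21 × 4.25 = 0.8925 pp.
The labor force: 0.46 × 0.09 = 0.0414 pp.
TFP growth = 1.98 − 2.8083 = -0.8283%.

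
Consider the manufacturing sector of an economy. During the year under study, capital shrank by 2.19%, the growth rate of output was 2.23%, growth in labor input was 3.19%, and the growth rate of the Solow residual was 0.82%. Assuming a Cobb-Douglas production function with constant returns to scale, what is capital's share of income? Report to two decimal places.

gY = gA + α·gK + (1−α)·gL, so gY − gA − gL = α(gK − gL).
2.23 − 0.82 − 3.19 = α × (-2.19 − 3.19).
-1.78 = -5.38 α, so α = 0.3309.

Capital's share of income is 0.33.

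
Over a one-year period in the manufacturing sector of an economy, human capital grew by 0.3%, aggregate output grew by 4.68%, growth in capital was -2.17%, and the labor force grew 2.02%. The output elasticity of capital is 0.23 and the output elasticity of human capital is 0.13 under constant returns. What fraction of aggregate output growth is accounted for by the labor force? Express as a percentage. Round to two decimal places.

Labor's share = 1 − 0.23 − 0.13 = 0.64.
The labor force contributed 0.64 × 2.02 = 1.2928 pp.
Share of growth = 1.2928 / 4.68 × 100 = 27.6239%.

27.62%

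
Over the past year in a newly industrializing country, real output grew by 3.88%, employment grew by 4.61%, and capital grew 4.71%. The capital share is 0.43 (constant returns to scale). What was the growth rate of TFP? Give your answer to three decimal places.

-0.773%

Labor's share = 1 − 0.43 = 0.57.
Capital: 0.43 × 4.71 = 2.0253 pp.
Employment: 0.57 × 4.61 = 2.6277 pp.
TFP growth = 3.88 − 4.653 = -0.773%.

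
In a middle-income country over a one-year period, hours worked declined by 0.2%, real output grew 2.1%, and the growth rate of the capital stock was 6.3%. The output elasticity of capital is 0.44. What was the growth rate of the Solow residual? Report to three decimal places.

-0.560%

Labor's share = 1 − 0.44 = 0.56.
The capital stock: 0.44 × 6.3 = 2.772 pp.
Hours worked: 0.56 × (-0.2) = -0.112 pp.
TFP growth = 2.1 − 2.66 = -0.56%.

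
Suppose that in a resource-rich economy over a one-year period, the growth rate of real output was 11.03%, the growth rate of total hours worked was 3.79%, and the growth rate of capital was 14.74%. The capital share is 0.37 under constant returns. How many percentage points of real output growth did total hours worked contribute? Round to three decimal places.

2.388 percentage points

Labor's share = 1 − 0.37 = 0.63.
Contribution = share × growth = 0.63 × 3.79 = 2.3877 pp.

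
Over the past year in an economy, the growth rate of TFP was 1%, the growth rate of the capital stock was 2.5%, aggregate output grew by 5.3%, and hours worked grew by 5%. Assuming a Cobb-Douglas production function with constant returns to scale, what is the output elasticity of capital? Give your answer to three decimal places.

gY = gA + α·gK + (1−α)·gL, so gY − gA − gL = α(gK − gL).
5.3 − 1 − 5 = α × (2.5 − 5).
-0.7 = -2.5 α, so α = 0.28.

0.280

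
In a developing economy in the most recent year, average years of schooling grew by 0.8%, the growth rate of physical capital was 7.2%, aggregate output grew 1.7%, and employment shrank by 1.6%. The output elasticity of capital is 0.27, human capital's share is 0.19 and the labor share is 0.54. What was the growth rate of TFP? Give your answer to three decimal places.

Labor's share = 1 − 0.27 − 0.19 = 0.54.
Physical capital: 0.27 × 7.2 = 1.944 pp.
Average years of schooling: 0.19 × 0.8 = 0.152 pp.
Employment: 0.54 × (-1.6) = -0.864 pp.
TFP growth = 1.7 − 1.232 = 0.468%.

TFP grew 0.468%.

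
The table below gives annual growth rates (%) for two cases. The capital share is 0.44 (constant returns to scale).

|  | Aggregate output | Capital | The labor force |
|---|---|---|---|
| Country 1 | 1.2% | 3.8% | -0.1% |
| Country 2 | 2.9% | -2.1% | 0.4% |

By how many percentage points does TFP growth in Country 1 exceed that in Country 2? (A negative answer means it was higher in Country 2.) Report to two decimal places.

Labor's share = 1 − 0.44 = 0.56.
Country 1: TFP = 1.2 − 1.672 + 0.056 = -0.416%.
Country 2: TFP = 2.9 + 0.924 − 0.224 = 3.6%.
Difference = -0.416 − (3.6) = -4.016 pp.

-4.02 percentage points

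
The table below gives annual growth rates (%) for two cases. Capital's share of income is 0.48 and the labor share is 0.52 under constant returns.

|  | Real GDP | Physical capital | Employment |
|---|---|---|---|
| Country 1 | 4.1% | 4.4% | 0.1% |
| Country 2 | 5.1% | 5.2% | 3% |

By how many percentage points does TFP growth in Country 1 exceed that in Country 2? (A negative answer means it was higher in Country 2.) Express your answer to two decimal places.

0.89 percentage points

Labor's share = 1 − 0.48 = 0.52.
Country 1: TFP = 4.1 − 2.112 − 0.052 = 1.936%.
Country 2: TFP = 5.1 − 2.496 − 1.56 = 1.044%.
Difference = 1.936 − (1.044) = 0.892 pp.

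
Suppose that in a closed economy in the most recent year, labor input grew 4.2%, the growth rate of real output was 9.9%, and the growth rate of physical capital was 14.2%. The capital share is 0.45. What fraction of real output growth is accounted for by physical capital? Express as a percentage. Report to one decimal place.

Physical capital accounted for 64.5% of growth.

Physical capital contributed 0.45 × 14.2 = 6.39 pp.
Share of growth = 6.39 / 9.9 × 100 = 64.545%.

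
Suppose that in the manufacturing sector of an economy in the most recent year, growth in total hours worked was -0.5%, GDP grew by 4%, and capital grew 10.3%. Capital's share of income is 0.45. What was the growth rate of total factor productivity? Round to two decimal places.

-0.36%

Labor's share = 1 − 0.45 = 0.55.
Capital: 0.45 × 10.3 = 4.635 pp.
Total hours worked: 0.55 × (-0.5) = -0.275 pp.
TFP growth = 4 − 4.36 = -0.36%.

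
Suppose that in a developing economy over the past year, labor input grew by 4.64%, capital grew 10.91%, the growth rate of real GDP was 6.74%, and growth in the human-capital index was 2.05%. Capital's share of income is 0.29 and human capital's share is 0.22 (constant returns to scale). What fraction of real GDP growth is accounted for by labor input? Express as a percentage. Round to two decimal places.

33.73%

Labor's share = 1 − 0.29 − 0.22 = 0.49.
Labor input contributed 0.49 × 4.64 = 2.2736 pp.
Share of growth = 2.2736 / 6.74 × 100 = 33.7329%.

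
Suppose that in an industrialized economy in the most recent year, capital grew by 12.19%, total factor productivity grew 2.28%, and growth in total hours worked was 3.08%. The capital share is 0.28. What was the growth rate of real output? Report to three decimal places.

7.911%

Labor's share = 1 − 0.28 = 0.72.
Capital: 0.28 × 12.19 = 3.4132 pp.
Total hours worked: 0.72 × 3.08 = 2.2176 pp.
Output growth = 2.28 + 5.6308 = 7.9108%.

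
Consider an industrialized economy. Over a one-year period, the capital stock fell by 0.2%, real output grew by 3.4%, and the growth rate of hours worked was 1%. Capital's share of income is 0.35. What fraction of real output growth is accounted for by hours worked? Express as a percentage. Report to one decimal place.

Labor's share = 1 − 0.35 = 0.65.
Hours worked contributed 0.65 × 1 = 0.65 pp.
Share of growth = 0.65 / 3.4 × 100 = 19.118%.

19.1%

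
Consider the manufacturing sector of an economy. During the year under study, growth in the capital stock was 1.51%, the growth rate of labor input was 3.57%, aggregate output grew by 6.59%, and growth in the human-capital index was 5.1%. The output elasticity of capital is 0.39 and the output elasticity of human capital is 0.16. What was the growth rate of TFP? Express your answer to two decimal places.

Labor's share = 1 − 0.39 − 0.16 = 0.45.
The capital stock: 0.39 × 1.51 = 0.5889 pp.
The human-capital index: 0.16 × 5.1 = 0.816 pp.
Labor input: 0.45 × 3.57 = 1.6065 pp.
TFP growth = 6.59 − 3.0114 = 3.5786%.

3.58%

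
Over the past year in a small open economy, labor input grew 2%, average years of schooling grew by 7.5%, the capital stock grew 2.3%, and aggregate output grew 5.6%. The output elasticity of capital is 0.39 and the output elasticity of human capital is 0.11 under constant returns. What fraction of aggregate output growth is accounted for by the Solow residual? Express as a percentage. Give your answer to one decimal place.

Labor's share = 1 − 0.39 − 0.11 = 0.5.
The capital stock: 0.39 × 2.3 = 0.897 pp.
Average years of schooling: 0.11 × 7.5 = 0.825 pp.
Labor input: 0.5 × 2 = 1 pp.
TFP growth = 5.6 − 2.722 = 2.878%.
TFP share of growth = 2.878 / 5.6 × 100 = 51.393%.

The Solow residual accounted for 51.4% of growth.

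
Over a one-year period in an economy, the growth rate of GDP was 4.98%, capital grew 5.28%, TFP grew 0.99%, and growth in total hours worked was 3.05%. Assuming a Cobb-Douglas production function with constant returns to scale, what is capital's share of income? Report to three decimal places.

gY = gA + α·gK + (1−α)·gL, so gY − gA − gL = α(gK − gL).
4.98 − 0.99 − 3.05 = α × (5.28 − 3.05).
0.94 = 2.23 α, so α = 0.42152.

α = 0.422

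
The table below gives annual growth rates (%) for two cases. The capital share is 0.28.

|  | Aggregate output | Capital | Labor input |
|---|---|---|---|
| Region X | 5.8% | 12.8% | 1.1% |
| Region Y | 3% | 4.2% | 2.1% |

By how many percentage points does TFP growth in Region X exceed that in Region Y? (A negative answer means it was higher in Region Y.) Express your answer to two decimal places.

1.11 percentage points

Labor's share = 1 − 0.28 = 0.72.
Region X: TFP = 5.8 − 3.584 − 0.792 = 1.424%.
Region Y: TFP = 3 − 1.176 − 1.512 = 0.312%.
Difference = 1.424 − (0.312) = 1.112 pp.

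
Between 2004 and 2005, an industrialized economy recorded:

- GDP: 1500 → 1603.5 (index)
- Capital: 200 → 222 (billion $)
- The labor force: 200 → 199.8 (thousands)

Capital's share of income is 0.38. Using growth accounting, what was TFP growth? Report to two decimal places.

2.78%

GDP growth = (1603.5 − 1500) / 1500 = 6.9%.
Capital growth = (222 − 200) / 200 = 11%.
The labor force growth = (199.8 − 200) / 200 = -0.1%.
Labor's share = 1 − 0.38 = 0.62.
Capital: 0.38 × 11 = 4.18 pp.
The labor force: 0.62 × (-0.1) = -0.062 pp.
TFP growth = 6.9 − 4.118 = 2.782%.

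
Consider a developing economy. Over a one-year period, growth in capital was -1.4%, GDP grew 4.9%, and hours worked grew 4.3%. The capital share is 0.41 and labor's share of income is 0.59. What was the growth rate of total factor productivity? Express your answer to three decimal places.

Total factor productivity growth was 2.937%.

Labor's share = 1 − 0.41 = 0.59.
Capital: 0.41 × (-1.4) = -0.574 pp.
Hours worked: 0.59 × 4.3 = 2.537 pp.
TFP growth = 4.9 − 1.963 = 2.937%.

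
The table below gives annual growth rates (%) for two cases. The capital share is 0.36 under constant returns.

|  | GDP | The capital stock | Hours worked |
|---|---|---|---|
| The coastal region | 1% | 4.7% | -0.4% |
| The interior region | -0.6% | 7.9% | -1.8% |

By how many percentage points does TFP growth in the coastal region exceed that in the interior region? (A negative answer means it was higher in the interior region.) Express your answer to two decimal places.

1.86 percentage points

Labor's share = 1 − 0.36 = 0.64.
The coastal region: TFP = 1 − 1.692 + 0.256 = -0.436%.
The interior region: TFP = -0.6 − 2.844 + 1.152 = -2.292%.
Difference = -0.436 − (-2.292) = 1.856 pp.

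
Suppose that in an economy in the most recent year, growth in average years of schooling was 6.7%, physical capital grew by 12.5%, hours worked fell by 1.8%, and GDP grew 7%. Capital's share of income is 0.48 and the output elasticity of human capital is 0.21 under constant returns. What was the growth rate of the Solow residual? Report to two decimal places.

Labor's share = 1 − 0.48 − 0.21 = 0.31.
Physical capital: 0.48 × 12.5 = 6 pp.
Average years of schooling: 0.21 × 6.7 = 1.407 pp.
Hours worked: 0.31 × (-1.8) = -0.558 pp.
TFP growth = 7 − 6.849 = 0.151%.

The Solow residual growth was 0.15%.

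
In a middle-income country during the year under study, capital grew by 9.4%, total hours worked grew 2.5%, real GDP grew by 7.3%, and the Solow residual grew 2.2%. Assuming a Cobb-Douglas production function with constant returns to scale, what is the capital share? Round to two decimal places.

0.38

gY = gA + α·gK + (1−α)·gL, so gY − gA − gL = α(gK − gL).
7.3 − 2.2 − 2.5 = α × (9.4 − 2.5).
2.6 = 6.9 α, so α = 0.3768.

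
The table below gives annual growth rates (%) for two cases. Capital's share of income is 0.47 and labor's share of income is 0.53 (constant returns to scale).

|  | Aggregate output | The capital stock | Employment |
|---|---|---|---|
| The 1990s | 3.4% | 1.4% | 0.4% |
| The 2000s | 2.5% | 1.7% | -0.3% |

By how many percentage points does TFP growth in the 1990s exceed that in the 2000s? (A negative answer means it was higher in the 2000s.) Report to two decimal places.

Labor's share = 1 − 0.47 = 0.53.
The 1990s: TFP = 3.4 − 0.658 − 0.212 = 2.53%.
The 2000s: TFP = 2.5 − 0.799 + 0.159 = 1.86%.
Difference = 2.53 − (1.86) = 0.67 pp.

0.67 percentage points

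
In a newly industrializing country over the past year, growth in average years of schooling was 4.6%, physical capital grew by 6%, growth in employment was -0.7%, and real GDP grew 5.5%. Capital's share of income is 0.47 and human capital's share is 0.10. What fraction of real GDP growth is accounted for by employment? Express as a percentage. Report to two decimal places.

-5.47%

Labor's share = 1 − 0.47 − 0.1 = 0.43.
Employment contributed 0.43 × (-0.7) = -0.301 pp.
Share of growth = -0.301 / 5.5 × 100 = -5.4727%.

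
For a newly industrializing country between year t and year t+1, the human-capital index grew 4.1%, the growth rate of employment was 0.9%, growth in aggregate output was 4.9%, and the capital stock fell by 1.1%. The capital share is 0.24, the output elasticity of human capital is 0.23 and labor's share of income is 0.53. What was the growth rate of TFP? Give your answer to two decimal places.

3.74%

Labor's share = 1 − 0.24 − 0.23 = 0.53.
The capital stock: 0.24 × (-1.1) = -0.264 pp.
The human-capital index: 0.23 × 4.1 = 0.943 pp.
Employment: 0.53 × 0.9 = 0.477 pp.
TFP growth = 4.9 − 1.156 = 3.744%.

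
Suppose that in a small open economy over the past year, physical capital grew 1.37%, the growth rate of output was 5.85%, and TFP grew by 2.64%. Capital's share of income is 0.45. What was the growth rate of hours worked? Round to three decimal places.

4.715%

Labor's share = 1 − 0.45 = 0.55.
gY = gA + 0.45×1.37 + 0.55×g.
0.55×g = 5.85 − 2.64 − 0.6165 = 2.5935.
g = 2.5935 / 0.55 = 4.71545%.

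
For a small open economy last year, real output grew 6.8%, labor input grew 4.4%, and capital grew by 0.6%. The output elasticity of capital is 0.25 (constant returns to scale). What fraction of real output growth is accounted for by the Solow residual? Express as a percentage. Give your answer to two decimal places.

Labor's share = 1 − 0.25 = 0.75.
Capital: 0.25 × 0.6 = 0.15 pp.
Labor input: 0.75 × 4.4 = 3.3 pp.
TFP growth = 6.8 − 3.45 = 3.35%.
TFP share of growth = 3.35 / 6.8 × 100 = 49.2647%.

The Solow residual accounted for 49.26% of growth.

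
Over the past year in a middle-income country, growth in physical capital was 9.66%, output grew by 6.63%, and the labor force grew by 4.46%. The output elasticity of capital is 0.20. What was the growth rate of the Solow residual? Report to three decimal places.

The Solow residual grew 1.130%.

Labor's share = 1 − 0.2 = 0.8.
Physical capital: 0.2 × 9.66 = 1.932 pp.
The labor force: 0.8 × 4.46 = 3.568 pp.
TFP growth = 6.63 − 5.5 = 1.13%.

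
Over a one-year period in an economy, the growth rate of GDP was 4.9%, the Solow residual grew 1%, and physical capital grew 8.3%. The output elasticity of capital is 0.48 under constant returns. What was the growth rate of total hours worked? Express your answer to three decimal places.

Labor's share = 1 − 0.48 = 0.52.
gY = gA + 0.48×8.3 + 0.52×g.
0.52×g = 4.9 − 1 − 3.984 = -0.084.
g = -0.084 / 0.52 = -0.16154%.

-0.162%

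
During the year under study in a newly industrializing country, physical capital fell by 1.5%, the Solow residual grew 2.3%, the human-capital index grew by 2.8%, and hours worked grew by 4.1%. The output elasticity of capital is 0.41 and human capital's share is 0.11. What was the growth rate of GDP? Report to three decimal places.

3.961%

Labor's share = 1 − 0.41 − 0.11 = 0.48.
Physical capital: 0.41 × (-1.5) = -0.615 pp.
The human-capital index: 0.11 × 2.8 = 0.308 pp.
Hours worked: 0.48 × 4.1 = 1.968 pp.
Output growth = 2.3 + 1.661 = 3.961%.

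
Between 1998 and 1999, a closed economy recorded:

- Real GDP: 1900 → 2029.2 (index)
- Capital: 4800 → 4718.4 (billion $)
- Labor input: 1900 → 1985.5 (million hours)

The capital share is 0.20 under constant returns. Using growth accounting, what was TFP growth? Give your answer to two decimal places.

TFP growth was 3.54%.

Real GDP growth = (2029.2 − 1900) / 1900 = 6.8%.
Capital growth = (4718.4 − 4800) / 4800 = -1.7%.
Labor input growth = (1985.5 − 1900) / 1900 = 4.5%.
Labor's share = 1 − 0.2 = 0.8.
Capital: 0.2 × (-1.7) = -0.34 pp.
Labor input: 0.8 × 4.5 = 3.6 pp.
TFP growth = 6.8 − 3.26 = 3.54%.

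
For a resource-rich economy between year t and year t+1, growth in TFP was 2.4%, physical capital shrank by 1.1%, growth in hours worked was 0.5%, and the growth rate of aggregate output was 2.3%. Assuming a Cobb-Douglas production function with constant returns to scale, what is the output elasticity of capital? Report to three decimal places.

The output elasticity of capital is 0.375.

gY = gA + α·gK + (1−α)·gL, so gY − gA − gL = α(gK − gL).
2.3 − 2.4 − 0.5 = α × (-1.1 − 0.5).
-0.6 = -1.6 α, so α = 0.375.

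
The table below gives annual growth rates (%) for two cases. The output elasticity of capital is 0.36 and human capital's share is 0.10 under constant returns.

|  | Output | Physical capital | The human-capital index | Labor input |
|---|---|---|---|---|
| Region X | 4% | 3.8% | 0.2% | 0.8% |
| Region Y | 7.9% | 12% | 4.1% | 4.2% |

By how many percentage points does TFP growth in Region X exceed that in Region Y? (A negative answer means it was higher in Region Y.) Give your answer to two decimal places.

Labor's share = 1 − 0.36 − 0.1 = 0.54.
Region X: TFP = 4 − 1.368 − 0.02 − 0.432 = 2.18%.
Region Y: TFP = 7.9 − 4.32 − 0.41 − 2.268 = 0.902%.
Difference = 2.18 − (0.902) = 1.278 pp.

1.28 percentage points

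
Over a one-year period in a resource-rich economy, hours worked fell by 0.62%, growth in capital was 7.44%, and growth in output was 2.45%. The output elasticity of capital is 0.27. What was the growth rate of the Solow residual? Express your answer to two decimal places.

Labor's share = 1 − 0.27 = 0.73.
Capital: 0.27 × 7.44 = 2.0088 pp.
Hours worked: 0.73 × (-0.62) = -0.4526 pp.
TFP growth = 2.45 − 1.5562 = 0.8938%.

The Solow residual grew 0.89%.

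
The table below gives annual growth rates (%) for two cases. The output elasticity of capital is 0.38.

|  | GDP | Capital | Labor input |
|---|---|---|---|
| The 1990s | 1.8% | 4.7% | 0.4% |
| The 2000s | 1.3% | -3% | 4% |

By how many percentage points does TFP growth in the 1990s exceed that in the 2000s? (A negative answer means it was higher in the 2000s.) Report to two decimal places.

Labor's share = 1 − 0.38 = 0.62.
The 1990s: TFP = 1.8 − 1.786 − 0.248 = -0.234%.
The 2000s: TFP = 1.3 + 1.14 − 2.48 = -0.04%.
Difference = -0.234 − (-0.04) = -0.194 pp.

-0.19 percentage points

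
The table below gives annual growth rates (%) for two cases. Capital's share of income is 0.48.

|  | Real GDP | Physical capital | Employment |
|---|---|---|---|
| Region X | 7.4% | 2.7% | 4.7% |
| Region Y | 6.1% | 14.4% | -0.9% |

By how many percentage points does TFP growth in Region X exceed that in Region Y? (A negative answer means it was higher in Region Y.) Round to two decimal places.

Labor's share = 1 − 0.48 = 0.52.
Region X: TFP = 7.4 − 1.296 − 2.444 = 3.66%.
Region Y: TFP = 6.1 − 6.912 + 0.468 = -0.344%.
Difference = 3.66 − (-0.344) = 4.004 pp.

4.00 percentage points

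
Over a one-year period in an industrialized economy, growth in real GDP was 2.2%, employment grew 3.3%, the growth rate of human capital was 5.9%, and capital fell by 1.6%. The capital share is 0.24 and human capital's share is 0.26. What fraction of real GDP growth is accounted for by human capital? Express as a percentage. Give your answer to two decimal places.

Human capital contributed 0.26 × 5.9 = 1.534 pp.
Share of growth = 1.534 / 2.2 × 100 = 69.7273%.

Human capital accounted for 69.73% of growth.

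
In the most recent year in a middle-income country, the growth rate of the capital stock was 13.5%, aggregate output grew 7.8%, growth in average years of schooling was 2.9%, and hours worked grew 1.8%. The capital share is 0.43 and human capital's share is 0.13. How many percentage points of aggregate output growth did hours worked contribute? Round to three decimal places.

0.792 percentage points

Labor's share = 1 − 0.43 − 0.13 = 0.44.
Contribution = share × growth = 0.44 × 1.8 = 0.792 pp.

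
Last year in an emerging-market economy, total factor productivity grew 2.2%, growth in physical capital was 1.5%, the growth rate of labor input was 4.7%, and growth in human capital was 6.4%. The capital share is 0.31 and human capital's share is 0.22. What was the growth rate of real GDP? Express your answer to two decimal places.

6.28%

Labor's share = 1 − 0.31 − 0.22 = 0.47.
Physical capital: 0.31 × 1.5 = 0.465 pp.
Human capital: 0.22 × 6.4 = 1.408 pp.
Labor input: 0.47 × 4.7 = 2.209 pp.
Output growth = 2.2 + 4.082 = 6.282%.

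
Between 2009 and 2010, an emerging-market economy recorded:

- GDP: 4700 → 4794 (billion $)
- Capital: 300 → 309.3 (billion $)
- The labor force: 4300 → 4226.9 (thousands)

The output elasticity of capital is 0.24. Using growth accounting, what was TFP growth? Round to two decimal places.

GDP growth = (4794 − 4700) / 4700 = 2%.
Capital growth = (309.3 − 300) / 300 = 3.1%.
The labor force growth = (4226.9 − 4300) / 4300 = -1.7%.
Labor's share = 1 − 0.24 = 0.76.
Capital: 0.24 × 3.1 = 0.744 pp.
The labor force: 0.76 × (-1.7) = -1.292 pp.
TFP growth = 2 + 0.548 = 2.548%.

2.55%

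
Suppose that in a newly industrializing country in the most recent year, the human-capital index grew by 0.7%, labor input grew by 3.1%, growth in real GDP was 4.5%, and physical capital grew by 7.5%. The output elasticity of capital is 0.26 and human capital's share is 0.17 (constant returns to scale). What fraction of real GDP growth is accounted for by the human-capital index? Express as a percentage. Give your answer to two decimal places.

The human-capital index contributed 0.17 × 0.7 = 0.119 pp.
Share of growth = 0.119 / 4.5 × 100 = 2.6444%.

2.64%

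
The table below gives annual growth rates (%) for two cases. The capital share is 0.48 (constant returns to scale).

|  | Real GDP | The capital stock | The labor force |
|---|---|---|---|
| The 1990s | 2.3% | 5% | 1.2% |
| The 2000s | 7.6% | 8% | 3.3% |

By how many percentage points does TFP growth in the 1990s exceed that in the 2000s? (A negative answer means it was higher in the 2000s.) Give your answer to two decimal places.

Labor's share = 1 − 0.48 = 0.52.
The 1990s: TFP = 2.3 − 2.4 − 0.624 = -0.724%.
The 2000s: TFP = 7.6 − 3.84 − 1.716 = 2.044%.
Difference = -0.724 − (2.044) = -2.768 pp.

-2.77 percentage points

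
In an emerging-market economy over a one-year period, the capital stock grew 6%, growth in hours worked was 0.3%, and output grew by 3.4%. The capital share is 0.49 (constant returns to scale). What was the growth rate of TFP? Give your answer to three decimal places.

Labor's share = 1 − 0.49 = 0.51.
The capital stock: 0.49 × 6 = 2.94 pp.
Hours worked: 0.51 × 0.3 = 0.153 pp.
TFP growth = 3.4 − 3.093 = 0.307%.

TFP grew 0.307%.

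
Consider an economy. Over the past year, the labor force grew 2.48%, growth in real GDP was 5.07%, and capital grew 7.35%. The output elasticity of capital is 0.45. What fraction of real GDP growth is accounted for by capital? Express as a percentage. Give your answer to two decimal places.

Capital contributed 0.45 × 7.35 = 3.3075 pp.
Share of growth = 3.3075 / 5.07 × 100 = 65.2367%.

Capital accounted for 65.24% of growth.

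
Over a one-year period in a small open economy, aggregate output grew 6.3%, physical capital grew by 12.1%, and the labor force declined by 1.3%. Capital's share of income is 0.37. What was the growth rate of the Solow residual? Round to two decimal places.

Labor's share = 1 − 0.37 = 0.63.
Physical capital: 0.37 × 12.1 = 4.477 pp.
The labor force: 0.63 × (-1.3) = -0.819 pp.
TFP growth = 6.3 − 3.658 = 2.642%.

2.64%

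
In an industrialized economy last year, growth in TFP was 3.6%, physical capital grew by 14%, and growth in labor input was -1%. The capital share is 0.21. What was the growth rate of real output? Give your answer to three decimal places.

5.750%

Labor's share = 1 − 0.21 = 0.79.
Physical capital: 0.21 × 14 = 2.94 pp.
Labor input: 0.79 × (-1) = -0.79 pp.
Output growth = 3.6 + 2.15 = 5.75%.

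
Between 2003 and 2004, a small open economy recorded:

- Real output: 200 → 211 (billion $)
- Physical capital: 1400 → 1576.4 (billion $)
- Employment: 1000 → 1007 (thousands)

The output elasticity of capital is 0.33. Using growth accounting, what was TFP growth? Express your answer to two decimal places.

TFP grew 0.87%.

Real output growth = (211 − 200) / 200 = 5.5%.
Physical capital growth = (1576.4 − 1400) / 1400 = 12.6%.
Employment growth = (1007 − 1000) / 1000 = 0.7%.
Labor's share = 1 − 0.33 = 0.67.
Physical capital: 0.33 × 12.6 = 4.158 pp.
Employment: 0.67 × 0.7 = 0.469 pp.
TFP growth = 5.5 − 4.627 = 0.873%.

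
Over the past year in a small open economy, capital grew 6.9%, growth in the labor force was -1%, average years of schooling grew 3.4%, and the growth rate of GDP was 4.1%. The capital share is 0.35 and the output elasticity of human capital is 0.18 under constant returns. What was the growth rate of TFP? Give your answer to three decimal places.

TFP grew 1.543%.

Labor's share = 1 − 0.35 − 0.18 = 0.47.
Capital: 0.35 × 6.9 = 2.415 pp.
Average years of schooling: 0.18 × 3.4 = 0.612 pp.
The labor force: 0.47 × (-1) = -0.47 pp.
TFP growth = 4.1 − 2.557 = 1.543%.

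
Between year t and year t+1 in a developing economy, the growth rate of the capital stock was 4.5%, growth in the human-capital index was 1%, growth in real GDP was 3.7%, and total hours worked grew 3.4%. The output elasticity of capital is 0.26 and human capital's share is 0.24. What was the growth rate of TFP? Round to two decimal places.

Labor's share = 1 − 0.26 − 0.24 = 0.5.
The capital stock: 0.26 × 4.5 = 1.17 pp.
The human-capital index: 0.24 × 1 = 0.24 pp.
Total hours worked: 0.5 × 3.4 = 1.7 pp.
TFP growth = 3.7 − 3.11 = 0.59%.

TFP growth was 0.59%.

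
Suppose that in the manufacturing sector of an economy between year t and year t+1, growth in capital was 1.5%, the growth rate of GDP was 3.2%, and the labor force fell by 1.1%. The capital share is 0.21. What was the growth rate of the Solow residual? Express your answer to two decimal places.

3.75%

Labor's share = 1 − 0.21 = 0.79.
Capital: 0.21 × 1.5 = 0.315 pp.
The labor force: 0.79 × (-1.1) = -0.869 pp.
TFP growth = 3.2 + 0.554 = 3.754%.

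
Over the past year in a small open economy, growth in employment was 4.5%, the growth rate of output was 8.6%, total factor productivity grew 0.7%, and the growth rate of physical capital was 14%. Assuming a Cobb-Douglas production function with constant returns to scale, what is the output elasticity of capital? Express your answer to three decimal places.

The output elasticity of capital is 0.358.

gY = gA + α·gK + (1−α)·gL, so gY − gA − gL = α(gK − gL).
8.6 − 0.7 − 4.5 = α × (14 − 4.5).
3.4 = 9.5 α, so α = 0.35789.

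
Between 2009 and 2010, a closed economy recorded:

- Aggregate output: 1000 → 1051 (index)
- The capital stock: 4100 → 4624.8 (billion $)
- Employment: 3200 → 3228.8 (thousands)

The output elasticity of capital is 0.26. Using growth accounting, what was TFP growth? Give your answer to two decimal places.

1.11%

Aggregate output growth = (1051 − 1000) / 1000 = 5.1%.
The capital stock growth = (4624.8 − 4100) / 4100 = 12.8%.
Employment growth = (3228.8 − 3200) / 3200 = 0.9%.
Labor's share = 1 − 0.26 = 0.74.
The capital stock: 0.26 × 12.8 = 3.328 pp.
Employment: 0.74 × 0.9 = 0.666 pp.
TFP growth = 5.1 − 3.994 = 1.106%.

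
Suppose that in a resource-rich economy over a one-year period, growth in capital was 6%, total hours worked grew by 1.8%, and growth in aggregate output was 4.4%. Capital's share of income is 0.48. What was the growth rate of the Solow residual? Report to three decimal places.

Labor's share = 1 − 0.48 = 0.52.
Capital: 0.48 × 6 = 2.88 pp.
Total hours worked: 0.52 × 1.8 = 0.936 pp.
TFP growth = 4.4 − 3.816 = 0.584%.

0.584%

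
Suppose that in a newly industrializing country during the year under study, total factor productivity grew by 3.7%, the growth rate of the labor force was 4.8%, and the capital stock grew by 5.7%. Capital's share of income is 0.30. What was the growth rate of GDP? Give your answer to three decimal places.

8.770%

Labor's share = 1 − 0.3 = 0.7.
The capital stock: 0.3 × 5.7 = 1.71 pp.
The labor force: 0.7 × 4.8 = 3.36 pp.
Output growth = 3.7 + 5.07 = 8.77%.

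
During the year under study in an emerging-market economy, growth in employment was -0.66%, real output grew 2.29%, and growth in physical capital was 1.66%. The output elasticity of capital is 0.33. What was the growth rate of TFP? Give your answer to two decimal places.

Labor's share = 1 − 0.33 = 0.67.
Physical capital: 0.33 × 1.66 = 0.5478 pp.
Employment: 0.67 × (-0.66) = -0.4422 pp.
TFP growth = 2.29 − 0.1056 = 2.1844%.

TFP growth was 2.18%.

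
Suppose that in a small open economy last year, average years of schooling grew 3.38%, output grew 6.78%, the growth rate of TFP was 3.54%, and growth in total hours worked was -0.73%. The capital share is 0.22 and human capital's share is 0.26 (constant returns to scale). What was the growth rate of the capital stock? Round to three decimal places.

12.458%

Labor's share = 1 − 0.22 − 0.26 = 0.52.
gY = gA + 0.26×3.38 + 0.52×(-0.73) + 0.22×g.
0.22×g = 6.78 − 3.54 − 0.4992 = 2.7408.
g = 2.7408 / 0.22 = 12.45818%.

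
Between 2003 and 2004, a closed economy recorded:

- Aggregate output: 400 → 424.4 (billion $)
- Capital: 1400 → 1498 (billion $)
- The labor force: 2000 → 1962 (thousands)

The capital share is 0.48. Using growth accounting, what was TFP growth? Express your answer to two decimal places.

3.73%

Aggregate output growth = (424.4 − 400) / 400 = 6.1%.
Capital growth = (1498 − 1400) / 1400 = 7%.
The labor force growth = (1962 − 2000) / 2000 = -1.9%.
Labor's share = 1 − 0.48 = 0.52.
Capital: 0.48 × 7 = 3.36 pp.
The labor force: 0.52 × (-1.9) = -0.988 pp.
TFP growth = 6.1 − 2.372 = 3.728%.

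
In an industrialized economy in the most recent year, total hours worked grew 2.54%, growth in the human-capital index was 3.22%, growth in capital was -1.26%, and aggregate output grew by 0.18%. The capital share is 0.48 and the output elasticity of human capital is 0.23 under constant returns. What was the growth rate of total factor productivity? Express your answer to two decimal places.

Labor's share = 1 − 0.48 − 0.23 = 0.29.
Capital: 0.48 × (-1.26) = -0.6048 pp.
The human-capital index: 0.23 × 3.22 = 0.7406 pp.
Total hours worked: 0.29 × 2.54 = 0.7366 pp.
TFP growth = 0.18 − 0.8724 = -0.6924%.

-0.69%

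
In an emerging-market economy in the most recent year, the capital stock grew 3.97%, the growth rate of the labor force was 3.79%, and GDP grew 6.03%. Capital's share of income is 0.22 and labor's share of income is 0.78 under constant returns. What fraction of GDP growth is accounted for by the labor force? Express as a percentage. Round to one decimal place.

49.0%

Labor's share = 1 − 0.22 = 0.78.
The labor force contributed 0.78 × 3.79 = 2.9562 pp.
Share of growth = 2.9562 / 6.03 × 100 = 49.025%.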